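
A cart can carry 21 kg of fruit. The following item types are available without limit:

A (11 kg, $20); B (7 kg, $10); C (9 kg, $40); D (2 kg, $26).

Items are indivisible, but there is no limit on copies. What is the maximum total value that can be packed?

Best value-per-unit is D at 26/2, and filling with it alone uses weight 10×2=20. No mix of the others beats 10×26 = 260.

$260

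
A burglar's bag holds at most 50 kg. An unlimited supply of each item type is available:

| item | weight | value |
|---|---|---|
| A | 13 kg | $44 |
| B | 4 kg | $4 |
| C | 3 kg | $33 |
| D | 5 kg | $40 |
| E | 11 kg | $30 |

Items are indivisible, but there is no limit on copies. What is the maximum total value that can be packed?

Best value-per-unit is C at 33/3; filling with it alone gives 16×33 = 528.
Optimal mix: 15×C + 1×D → weight 50, value 535.

$535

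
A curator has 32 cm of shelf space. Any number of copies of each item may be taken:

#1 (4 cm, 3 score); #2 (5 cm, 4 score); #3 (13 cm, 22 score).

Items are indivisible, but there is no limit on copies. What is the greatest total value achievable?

Best value-per-unit is #3 at 22/13; filling with it alone gives 2×22 = 44.
Optimal mix: 1×#2 + 2×#3 → length 31, value 48.

48 score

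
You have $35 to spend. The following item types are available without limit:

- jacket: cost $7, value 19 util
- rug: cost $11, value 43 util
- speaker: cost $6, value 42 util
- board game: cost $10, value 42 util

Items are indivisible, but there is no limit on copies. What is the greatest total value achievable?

Best value-per-unit is speaker at 42/6; filling with it alone gives 5×42 = 210.
Optimal mix: 1×rug + 4×speaker → cost 35, value 211.

211 util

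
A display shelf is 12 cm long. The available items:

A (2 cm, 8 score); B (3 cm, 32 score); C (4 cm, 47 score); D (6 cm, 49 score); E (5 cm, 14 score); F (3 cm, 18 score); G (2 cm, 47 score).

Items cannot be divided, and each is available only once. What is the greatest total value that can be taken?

Check high-value combinations within 12 cm:
- B+C+F+G: length 3+4+3+2=12, value 32+47+18+47=144
- C+D+G: length 4+6+2=12, value 47+49+47=143
- A+B+C+G: length 2+3+4+2=11, value 8+32+47+47=134
Best: 144 score.

144 score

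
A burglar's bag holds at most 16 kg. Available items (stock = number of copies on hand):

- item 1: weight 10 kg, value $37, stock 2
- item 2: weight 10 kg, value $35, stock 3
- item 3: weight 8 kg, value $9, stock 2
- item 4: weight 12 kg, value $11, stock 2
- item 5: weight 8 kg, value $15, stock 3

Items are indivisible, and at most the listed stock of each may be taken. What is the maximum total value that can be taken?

Top feasible selections:
- 1×item 1: weight 10, value 37
- 1×item 2: weight 10, value 35
- 2×item 5: weight 16, value 30
Best: $37.

$37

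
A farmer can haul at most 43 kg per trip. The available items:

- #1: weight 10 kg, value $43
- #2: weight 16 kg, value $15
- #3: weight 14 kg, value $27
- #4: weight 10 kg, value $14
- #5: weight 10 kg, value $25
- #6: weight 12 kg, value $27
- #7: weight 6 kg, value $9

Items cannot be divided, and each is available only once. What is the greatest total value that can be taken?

This is a 0/1 knapsack; check combinations near the capacity.
- #1+#4+#5+#6: weight 10+10+10+12=42, value 43+14+25+27=109
- #1+#3+#6+#7: weight 10+14+12+6=42, value 43+27+27+9=106
- #1+#5+#6+#7: weight 10+10+12+6=38, value 43+25+27+9=104
- #1+#3+#5+#7: weight 10+14+10+6=40, value 43+27+25+9=104
Best: $109.

$109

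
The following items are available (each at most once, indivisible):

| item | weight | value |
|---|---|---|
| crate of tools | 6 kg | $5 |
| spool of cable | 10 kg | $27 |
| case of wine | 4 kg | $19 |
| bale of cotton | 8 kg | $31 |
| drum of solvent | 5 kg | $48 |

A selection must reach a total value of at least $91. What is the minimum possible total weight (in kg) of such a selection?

17

Subsets with value ≥ 91, sorted by total weight:
- case of wine+bale of cotton+drum of solvent: weight 17, value 98
- spool of cable+case of wine+drum of solvent: weight 19, value 94
- spool of cable+bale of cotton+drum of solvent: weight 23, value 106
Minimum weight: 17 kg.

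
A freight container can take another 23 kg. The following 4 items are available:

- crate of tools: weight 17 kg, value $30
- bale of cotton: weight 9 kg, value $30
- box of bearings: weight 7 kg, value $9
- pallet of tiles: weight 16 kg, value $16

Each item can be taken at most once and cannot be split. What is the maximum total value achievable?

$39

Check high-value combinations within 23 kg:
- bale of cotton+box of bearings: weight 9+7=16, value 30+9=39
- bale of cotton: weight 9, value 30
- crate of tools: weight 17, value 30
Best: $39.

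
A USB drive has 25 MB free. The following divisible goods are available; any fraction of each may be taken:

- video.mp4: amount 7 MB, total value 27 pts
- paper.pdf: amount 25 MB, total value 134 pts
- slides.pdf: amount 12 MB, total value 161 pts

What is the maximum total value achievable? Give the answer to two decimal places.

Take in order of value per unit:
- slides.pdf (161/12 per unit): all 12 → value 161, running total 161.00
- paper.pdf (134/25 per unit): 13 of 25 → value 13×134/25 = 69.6800, running total 230.68
Total 230.68.

230.68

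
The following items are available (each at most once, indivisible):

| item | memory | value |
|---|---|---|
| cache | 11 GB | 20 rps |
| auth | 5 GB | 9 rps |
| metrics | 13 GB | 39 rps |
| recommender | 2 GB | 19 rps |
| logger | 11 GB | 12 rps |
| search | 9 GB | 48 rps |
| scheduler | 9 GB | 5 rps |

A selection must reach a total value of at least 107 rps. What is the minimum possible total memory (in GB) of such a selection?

Subsets with value ≥ 107, sorted by total memory:
- auth+metrics+recommender+search: memory 29, value 115
- metrics+recommender+search+scheduler: memory 33, value 111
- cache+metrics+search: memory 33, value 107
- cache+metrics+recommender+search: memory 35, value 126
Minimum memory: 29 GB.

29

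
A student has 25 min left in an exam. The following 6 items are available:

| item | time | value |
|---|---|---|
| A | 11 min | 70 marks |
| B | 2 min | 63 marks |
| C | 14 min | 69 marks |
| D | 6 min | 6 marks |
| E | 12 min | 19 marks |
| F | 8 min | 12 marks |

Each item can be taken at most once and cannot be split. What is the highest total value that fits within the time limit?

Check high-value combinations within 25 min:
- A+B+E: time 11+2+12=25, value 70+63+19=152
- A+B+F: time 11+2+8=21, value 70+63+12=145
- B+C+F: time 2+14+8=24, value 63+69+12=144
- A+B+D: time 11+2+6=19, value 70+63+6=139
- A+C: time 11+14=25, value 70+69=139
Best: 152 marks.

152 marks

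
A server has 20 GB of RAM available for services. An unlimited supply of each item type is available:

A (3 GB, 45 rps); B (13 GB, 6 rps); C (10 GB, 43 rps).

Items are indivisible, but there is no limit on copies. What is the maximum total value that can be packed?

Best value-per-unit is A at 45/3, and filling with it alone uses memory 6×3=18. No mix of the others beats 6×45 = 270.

270 rps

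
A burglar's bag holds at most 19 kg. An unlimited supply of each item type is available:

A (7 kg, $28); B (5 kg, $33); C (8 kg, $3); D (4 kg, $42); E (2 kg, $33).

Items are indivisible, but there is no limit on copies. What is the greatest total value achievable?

Best value-per-unit is E at 33/2, and filling with it alone uses weight 9×2=18. No mix of the others beats 9×33 = 297.

$297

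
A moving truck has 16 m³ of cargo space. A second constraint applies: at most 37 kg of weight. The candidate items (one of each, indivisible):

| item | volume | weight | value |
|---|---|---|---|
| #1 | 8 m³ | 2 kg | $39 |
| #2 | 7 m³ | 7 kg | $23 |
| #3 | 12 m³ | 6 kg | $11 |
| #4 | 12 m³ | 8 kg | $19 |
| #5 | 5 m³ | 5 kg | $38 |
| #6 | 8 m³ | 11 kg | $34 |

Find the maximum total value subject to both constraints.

$77

Feasible sets respecting both limits:
- #1+#5: volume 13, weight 7, value 77
- #1+#6: volume 16, weight 13, value 73
- #5+#6: volume 13, weight 16, value 72
Best: $77.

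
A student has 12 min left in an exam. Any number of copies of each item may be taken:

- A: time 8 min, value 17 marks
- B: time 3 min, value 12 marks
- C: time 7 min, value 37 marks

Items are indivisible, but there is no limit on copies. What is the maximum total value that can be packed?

49 marks

Best value-per-unit is C at 37/7; filling with it alone gives 1×37 = 37.
Optimal mix: 1×B + 1×C → time 10, value 49.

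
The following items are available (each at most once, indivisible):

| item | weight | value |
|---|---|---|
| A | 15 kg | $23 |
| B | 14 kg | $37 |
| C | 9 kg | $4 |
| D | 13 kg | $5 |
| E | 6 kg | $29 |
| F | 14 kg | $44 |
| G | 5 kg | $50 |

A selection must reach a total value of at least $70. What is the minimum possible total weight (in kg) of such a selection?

11

Subsets with value ≥ 70, sorted by total weight:
- E+G: weight 11, value 79
- F+G: weight 19, value 94
- B+G: weight 19, value 87
Minimum weight: 11 kg.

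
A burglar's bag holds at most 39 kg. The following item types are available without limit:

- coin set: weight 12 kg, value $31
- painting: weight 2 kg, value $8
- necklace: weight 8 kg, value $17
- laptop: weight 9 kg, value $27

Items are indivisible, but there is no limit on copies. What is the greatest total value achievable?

$152

Best value-per-unit is painting at 8/2, and filling with it alone uses weight 19×2=38. No mix of the others beats 19×8 = 152.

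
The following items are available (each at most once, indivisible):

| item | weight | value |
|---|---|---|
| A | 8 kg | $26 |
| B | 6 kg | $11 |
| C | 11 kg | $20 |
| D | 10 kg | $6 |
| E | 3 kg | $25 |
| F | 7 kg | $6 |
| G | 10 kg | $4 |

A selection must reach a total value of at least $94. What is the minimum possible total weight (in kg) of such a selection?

45

Subsets with value ≥ 94, sorted by total weight:
- A+B+C+D+E+F: weight 45, value 94
- A+B+C+D+E+F+G: weight 55, value 98
Minimum weight: 45 kg.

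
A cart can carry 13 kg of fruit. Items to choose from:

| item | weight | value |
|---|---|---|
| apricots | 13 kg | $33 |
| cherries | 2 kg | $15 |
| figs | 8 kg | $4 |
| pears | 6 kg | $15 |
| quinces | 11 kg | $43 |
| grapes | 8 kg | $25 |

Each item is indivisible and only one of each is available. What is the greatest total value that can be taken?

$58

Check high-value combinations within 13 kg:
- cherries+quinces: weight 2+11=13, value 15+43=58
- quinces: weight 11, value 43
- cherries+grapes: weight 2+8=10, value 15+25=40
- apricots: weight 13, value 33
Best: $58.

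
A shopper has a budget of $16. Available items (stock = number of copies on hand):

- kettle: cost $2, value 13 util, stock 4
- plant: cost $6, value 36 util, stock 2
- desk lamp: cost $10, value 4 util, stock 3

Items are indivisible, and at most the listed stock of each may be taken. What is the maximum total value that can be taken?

Top feasible selections:
- 2×kettle + 2×plant: cost 16, value 98
- 4×kettle + 1×plant: cost 14, value 88
Best: 98 util.

98 util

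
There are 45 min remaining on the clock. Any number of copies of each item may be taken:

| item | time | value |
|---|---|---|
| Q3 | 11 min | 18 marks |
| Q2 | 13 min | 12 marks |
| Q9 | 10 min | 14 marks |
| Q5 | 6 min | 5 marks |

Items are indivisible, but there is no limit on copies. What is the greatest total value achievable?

Best value-per-unit is Q3 at 18/11, and filling with it alone uses time 4×11=44. No mix of the others beats 4×18 = 72.

72 marks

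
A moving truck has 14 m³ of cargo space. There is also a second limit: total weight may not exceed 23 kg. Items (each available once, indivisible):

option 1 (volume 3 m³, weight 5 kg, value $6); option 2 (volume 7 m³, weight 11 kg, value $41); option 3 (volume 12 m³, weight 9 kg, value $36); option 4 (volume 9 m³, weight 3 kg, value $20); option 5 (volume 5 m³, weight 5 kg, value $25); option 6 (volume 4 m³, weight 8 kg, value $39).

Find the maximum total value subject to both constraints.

$80

Feasible sets respecting both limits:
- option 2+option 6: volume 11, weight 19, value 80
- option 1+option 5+option 6: volume 12, weight 18, value 70
- option 2+option 5: volume 12, weight 16, value 66
Best: $80.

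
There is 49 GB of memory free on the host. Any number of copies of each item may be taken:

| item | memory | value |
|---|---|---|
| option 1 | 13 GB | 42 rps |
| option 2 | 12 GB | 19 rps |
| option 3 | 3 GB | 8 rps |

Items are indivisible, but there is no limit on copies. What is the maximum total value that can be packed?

Best value-per-unit is option 1 at 42/13; filling with it alone gives 3×42 = 126.
Optimal mix: 3×option 1 + 3×option 3 → memory 48, value 150.

150 rps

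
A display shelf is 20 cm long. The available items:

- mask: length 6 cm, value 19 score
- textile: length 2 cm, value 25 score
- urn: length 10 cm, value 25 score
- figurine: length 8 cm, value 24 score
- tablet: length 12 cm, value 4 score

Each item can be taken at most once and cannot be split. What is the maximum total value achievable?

74 score

Check high-value combinations within 20 cm:
- textile+urn+figurine: length 2+10+8=20, value 25+25+24=74
- mask+textile+urn: length 6+2+10=18, value 19+25+25=69
- mask+textile+figurine: length 6+2+8=16, value 19+25+24=68
- textile+urn: length 2+10=12, value 25+25=50
Best: 74 score.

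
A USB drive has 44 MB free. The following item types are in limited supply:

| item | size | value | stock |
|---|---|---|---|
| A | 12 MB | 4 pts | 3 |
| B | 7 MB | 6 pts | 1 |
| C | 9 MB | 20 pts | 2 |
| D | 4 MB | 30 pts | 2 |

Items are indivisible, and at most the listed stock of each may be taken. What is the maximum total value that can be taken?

Best selections within size 44 and stock limits:
- 1×B + 2×C + 2×D: size 33, value 106
- 1×A + 2×C + 2×D: size 38, value 104
Best: 106 pts.

106 pts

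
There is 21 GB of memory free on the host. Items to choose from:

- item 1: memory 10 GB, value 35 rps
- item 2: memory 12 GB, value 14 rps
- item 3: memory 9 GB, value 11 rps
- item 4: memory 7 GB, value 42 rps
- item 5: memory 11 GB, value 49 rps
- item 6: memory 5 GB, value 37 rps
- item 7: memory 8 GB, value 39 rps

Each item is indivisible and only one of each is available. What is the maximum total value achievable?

Check high-value combinations within 21 GB:
- item 4+item 6+item 7: memory 7+5+8=20, value 42+37+39=118
- item 4+item 5: memory 7+11=18, value 42+49=91
- item 3+item 4+item 6: memory 9+7+5=21, value 11+42+37=90
Best: 118 rps.

118 rps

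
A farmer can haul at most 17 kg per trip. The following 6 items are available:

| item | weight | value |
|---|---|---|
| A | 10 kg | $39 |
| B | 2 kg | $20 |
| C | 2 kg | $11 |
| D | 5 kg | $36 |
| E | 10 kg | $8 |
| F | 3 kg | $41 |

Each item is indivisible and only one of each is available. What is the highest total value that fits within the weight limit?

$111

This is a 0/1 knapsack; check combinations near the capacity.
- A+B+C+F: weight 10+2+2+3=17, value 39+20+11+41=111
- B+C+D+F: weight 2+2+5+3=12, value 20+11+36+41=108
- A+B+F: weight 10+2+3=15, value 39+20+41=100
- B+D+F: weight 2+5+3=10, value 20+36+41=97
Best: $111.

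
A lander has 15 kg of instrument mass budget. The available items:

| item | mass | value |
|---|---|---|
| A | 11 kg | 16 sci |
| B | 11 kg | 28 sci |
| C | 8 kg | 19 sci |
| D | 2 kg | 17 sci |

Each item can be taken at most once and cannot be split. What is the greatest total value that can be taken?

This is a 0/1 knapsack; check combinations near the capacity.
- B+D: mass 11+2=13, value 28+17=45
- C+D: mass 8+2=10, value 19+17=36
- A+D: mass 11+2=13, value 16+17=33
Best: 45 sci.

45 sci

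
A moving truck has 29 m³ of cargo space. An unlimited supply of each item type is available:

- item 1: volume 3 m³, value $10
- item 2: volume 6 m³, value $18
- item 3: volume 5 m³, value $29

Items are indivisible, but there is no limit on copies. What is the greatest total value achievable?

$155

Best value-per-unit is item 3 at 29/5; filling with it alone gives 5×29 = 145.
Optimal mix: 1×item 1 + 5×item 3 → volume 28, value 155.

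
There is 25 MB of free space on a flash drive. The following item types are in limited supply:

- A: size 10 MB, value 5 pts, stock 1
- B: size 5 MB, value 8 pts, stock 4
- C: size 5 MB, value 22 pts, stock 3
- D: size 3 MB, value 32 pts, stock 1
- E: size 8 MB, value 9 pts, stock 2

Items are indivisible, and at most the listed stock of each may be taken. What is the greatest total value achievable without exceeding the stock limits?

106 pts

Top feasible selections:
- 1×B + 3×C + 1×D: size 23, value 106
- 3×C + 1×D: size 18, value 98
- 2×B + 2×C + 1×D: size 23, value 92
- 2×C + 1×D + 1×E: size 21, value 85
Best: 106 pts.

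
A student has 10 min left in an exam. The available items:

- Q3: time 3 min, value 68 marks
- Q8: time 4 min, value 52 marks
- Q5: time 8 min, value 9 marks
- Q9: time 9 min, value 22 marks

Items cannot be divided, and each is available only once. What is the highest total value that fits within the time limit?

Check high-value combinations within 10 min:
- Q3+Q8: time 3+4=7, value 68+52=120
- Q3: time 3, value 68
- Q8: time 4, value 52
- Q9: time 9, value 22
- Q5: time 8, value 9
Best: 120 marks.

120 marks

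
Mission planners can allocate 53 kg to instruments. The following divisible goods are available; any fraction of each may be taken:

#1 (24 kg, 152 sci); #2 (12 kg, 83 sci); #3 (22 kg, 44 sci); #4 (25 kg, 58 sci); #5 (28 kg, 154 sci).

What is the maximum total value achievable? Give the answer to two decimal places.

Take in order of value per unit:
- #2 (83/12 per unit): all 12 → value 83, running total 83.00
- #1 (152/24 per unit): all 24 → value 152, running total 235.00
- #5 (154/28 per unit): 17 of 28 → value 17×154/28 = 93.5000, running total 328.50
Total 328.50.

328.50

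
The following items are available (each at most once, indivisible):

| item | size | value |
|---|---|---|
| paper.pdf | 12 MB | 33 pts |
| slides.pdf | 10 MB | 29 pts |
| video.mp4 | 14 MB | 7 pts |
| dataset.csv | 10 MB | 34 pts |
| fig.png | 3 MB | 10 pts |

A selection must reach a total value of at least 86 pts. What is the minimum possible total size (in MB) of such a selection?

Subsets with value ≥ 86, sorted by total size:
- paper.pdf+slides.pdf+dataset.csv: size 32, value 96
- paper.pdf+slides.pdf+dataset.csv+fig.png: size 35, value 106
- paper.pdf+slides.pdf+video.mp4+dataset.csv: size 46, value 103
- paper.pdf+slides.pdf+video.mp4+dataset.csv+fig.png: size 49, value 113
Minimum size: 32 MB.

32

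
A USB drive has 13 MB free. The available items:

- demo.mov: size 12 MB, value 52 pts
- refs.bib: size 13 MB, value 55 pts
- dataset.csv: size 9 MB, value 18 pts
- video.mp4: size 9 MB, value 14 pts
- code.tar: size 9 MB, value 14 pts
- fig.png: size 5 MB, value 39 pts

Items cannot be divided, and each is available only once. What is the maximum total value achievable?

This is a 0/1 knapsack; check combinations near the capacity.
- refs.bib: size 13, value 55
- demo.mov: size 12, value 52
- fig.png: size 5, value 39
- dataset.csv: size 9, value 18
- video.mp4: size 9, value 14
Best: 55 pts.

55 pts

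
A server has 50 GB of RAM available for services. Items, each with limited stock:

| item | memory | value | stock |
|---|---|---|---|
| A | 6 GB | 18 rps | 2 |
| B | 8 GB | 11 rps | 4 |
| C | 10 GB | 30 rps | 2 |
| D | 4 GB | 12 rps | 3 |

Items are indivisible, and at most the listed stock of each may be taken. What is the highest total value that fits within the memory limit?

Top feasible selections:
- 2×A + 2×C + 3×D: memory 44, value 132
- 2×A + 1×B + 2×C + 2×D: memory 48, value 131
- 1×A + 1×B + 2×C + 3×D: memory 46, value 125
- 1×A + 2×B + 2×C + 2×D: memory 50, value 124
Best: 132 rps.

132 rps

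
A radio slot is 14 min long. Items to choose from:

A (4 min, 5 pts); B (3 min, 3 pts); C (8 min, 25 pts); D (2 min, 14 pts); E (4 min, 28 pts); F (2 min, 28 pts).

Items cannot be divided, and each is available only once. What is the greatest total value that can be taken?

This is a 0/1 knapsack; check combinations near the capacity.
- C+E+F: duration 8+4+2=14, value 25+28+28=81
- A+D+E+F: duration 4+2+4+2=12, value 5+14+28+28=75
- B+D+E+F: duration 3+2+4+2=11, value 3+14+28+28=73
- D+E+F: duration 2+4+2=8, value 14+28+28=70
Best: 81 pts.

81 pts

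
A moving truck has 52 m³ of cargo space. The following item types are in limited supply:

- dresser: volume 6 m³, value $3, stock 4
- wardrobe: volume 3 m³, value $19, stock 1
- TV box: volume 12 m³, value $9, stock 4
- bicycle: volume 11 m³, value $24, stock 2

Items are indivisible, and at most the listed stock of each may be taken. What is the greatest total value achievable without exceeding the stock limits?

Best selections within volume 52 and stock limits:
- 1×wardrobe + 2×TV box + 2×bicycle: volume 49, value 85
- 2×dresser + 1×wardrobe + 1×TV box + 2×bicycle: volume 49, value 82
- 1×dresser + 1×wardrobe + 1×TV box + 2×bicycle: volume 43, value 79
- 4×dresser + 1×wardrobe + 2×bicycle: volume 49, value 79
Best: $85.

$85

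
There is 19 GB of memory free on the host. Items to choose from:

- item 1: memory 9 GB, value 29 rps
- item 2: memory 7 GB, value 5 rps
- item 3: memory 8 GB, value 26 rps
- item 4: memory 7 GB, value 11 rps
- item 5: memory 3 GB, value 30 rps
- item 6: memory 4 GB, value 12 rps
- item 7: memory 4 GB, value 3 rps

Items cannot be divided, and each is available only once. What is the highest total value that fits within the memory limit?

Check high-value combinations within 19 GB:
- item 1+item 5+item 6: memory 9+3+4=16, value 29+30+12=71
- item 3+item 5+item 6+item 7: memory 8+3+4+4=19, value 26+30+12+3=71
- item 1+item 4+item 5: memory 9+7+3=19, value 29+11+30=70
- item 3+item 5+item 6: memory 8+3+4=15, value 26+30+12=68
- item 3+item 4+item 5: memory 8+7+3=18, value 26+11+30=67
Best: 71 rps.

71 rps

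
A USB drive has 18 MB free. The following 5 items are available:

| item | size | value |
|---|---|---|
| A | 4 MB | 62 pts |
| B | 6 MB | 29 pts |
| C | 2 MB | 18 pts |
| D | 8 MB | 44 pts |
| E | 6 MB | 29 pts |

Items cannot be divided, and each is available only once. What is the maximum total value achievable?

Check high-value combinations within 18 MB:
- A+B+C+E: size 4+6+2+6=18, value 62+29+18+29=138
- A+B+D: size 4+6+8=18, value 62+29+44=135
- A+D+E: size 4+8+6=18, value 62+44+29=135
- A+C+D: size 4+2+8=14, value 62+18+44=124
- A+B+E: size 4+6+6=16, value 62+29+29=120
Best: 138 pts.

138 pts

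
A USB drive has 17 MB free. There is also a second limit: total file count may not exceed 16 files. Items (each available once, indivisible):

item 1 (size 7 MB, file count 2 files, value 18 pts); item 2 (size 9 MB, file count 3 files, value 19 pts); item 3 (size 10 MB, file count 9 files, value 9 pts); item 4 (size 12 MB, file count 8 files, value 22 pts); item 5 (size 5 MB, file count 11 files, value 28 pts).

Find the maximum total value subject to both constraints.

47 pts

Feasible sets respecting both limits:
- item 2+item 5: size 14, file count 14, value 47
- item 1+item 5: size 12, file count 13, value 46
- item 1+item 2: size 16, file count 5, value 37
Best: 47 pts.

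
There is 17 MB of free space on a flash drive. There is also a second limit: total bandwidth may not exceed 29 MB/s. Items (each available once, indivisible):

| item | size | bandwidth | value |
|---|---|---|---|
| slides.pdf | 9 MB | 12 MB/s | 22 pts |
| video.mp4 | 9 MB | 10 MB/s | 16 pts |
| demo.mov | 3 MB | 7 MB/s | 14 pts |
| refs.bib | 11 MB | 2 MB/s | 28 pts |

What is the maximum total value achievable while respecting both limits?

42 pts

Feasible sets respecting both limits:
- demo.mov+refs.bib: size 14, bandwidth 9, value 42
- slides.pdf+demo.mov: size 12, bandwidth 19, value 36
- video.mp4+demo.mov: size 12, bandwidth 17, value 30
Best: 42 pts.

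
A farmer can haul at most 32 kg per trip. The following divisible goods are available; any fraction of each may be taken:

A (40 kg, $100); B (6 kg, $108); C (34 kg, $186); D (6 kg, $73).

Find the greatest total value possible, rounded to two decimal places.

Take in order of value per unit:
- B (108/6 per unit): all 6 → value 108, running total 108.00
- D (73/6 per unit): all 6 → value 73, running total 181.00
- C (186/34 per unit): 20 of 34 → value 20×186/34 = 109.4118, running total 290.41
Total 290.41.

290.41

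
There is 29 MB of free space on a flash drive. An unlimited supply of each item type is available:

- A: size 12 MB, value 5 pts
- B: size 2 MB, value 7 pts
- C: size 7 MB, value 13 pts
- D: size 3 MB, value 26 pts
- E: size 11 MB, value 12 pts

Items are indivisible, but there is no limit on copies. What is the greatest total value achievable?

241 pts

Best value-per-unit is D at 26/3; filling with it alone gives 9×26 = 234.
Optimal mix: 1×B + 9×D → size 29, value 241.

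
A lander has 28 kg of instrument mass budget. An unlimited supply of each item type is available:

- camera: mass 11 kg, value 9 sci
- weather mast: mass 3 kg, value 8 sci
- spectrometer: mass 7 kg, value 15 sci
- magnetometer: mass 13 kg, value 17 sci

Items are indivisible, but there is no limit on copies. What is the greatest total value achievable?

Best value-per-unit is weather mast at 8/3, and filling with it alone uses mass 9×3=27. No mix of the others beats 9×8 = 72.

72 sci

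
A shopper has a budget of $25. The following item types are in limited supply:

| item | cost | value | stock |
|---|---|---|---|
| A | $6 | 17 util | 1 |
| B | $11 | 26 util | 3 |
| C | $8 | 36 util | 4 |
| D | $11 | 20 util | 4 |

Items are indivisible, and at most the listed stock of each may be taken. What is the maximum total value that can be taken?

Best selections within cost 25 and stock limits:
- 3×C: cost 24, value 108
- 1×A + 2×C: cost 22, value 89
Best: 108 util.

108 util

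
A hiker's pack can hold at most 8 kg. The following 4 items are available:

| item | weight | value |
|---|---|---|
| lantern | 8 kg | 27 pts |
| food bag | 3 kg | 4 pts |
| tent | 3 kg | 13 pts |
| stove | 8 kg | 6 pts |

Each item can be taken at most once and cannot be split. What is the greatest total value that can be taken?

This is a 0/1 knapsack; check combinations near the capacity.
- lantern: weight 8, value 27
- food bag+tent: weight 3+3=6, value 4+13=17
- tent: weight 3, value 13
- stove: weight 8, value 6
- food bag: weight 3, value 4
Best: 27 pts.

27 pts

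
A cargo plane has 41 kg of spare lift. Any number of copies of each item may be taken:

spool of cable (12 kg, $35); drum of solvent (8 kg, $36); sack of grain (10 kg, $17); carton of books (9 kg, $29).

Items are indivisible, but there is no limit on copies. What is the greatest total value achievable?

$180

Best value-per-unit is drum of solvent at 36/8, and filling with it alone uses weight 5×8=40. No mix of the others beats 5×36 = 180.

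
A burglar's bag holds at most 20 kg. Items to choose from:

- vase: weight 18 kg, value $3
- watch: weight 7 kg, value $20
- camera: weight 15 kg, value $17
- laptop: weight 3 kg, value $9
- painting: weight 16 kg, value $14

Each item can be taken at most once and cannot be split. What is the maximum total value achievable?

Check high-value combinations within 20 kg:
- watch+laptop: weight 7+3=10, value 20+9=29
- camera+laptop: weight 15+3=18, value 17+9=26
- laptop+painting: weight 3+16=19, value 9+14=23
Best: $29.

$29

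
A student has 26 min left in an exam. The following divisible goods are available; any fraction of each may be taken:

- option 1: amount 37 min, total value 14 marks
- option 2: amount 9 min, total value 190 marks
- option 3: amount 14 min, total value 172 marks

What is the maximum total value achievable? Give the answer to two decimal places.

Take in order of value per unit:
- option 2 (190/9 per unit): all 9 → value 190, running total 190.00
- option 3 (172/14 per unit): all 14 → value 172, running total 362.00
- option 1 (14/37 per unit): 3 of 37 → value 3×14/37 = 1.1351, running total 363.14
Total 363.14.

363.14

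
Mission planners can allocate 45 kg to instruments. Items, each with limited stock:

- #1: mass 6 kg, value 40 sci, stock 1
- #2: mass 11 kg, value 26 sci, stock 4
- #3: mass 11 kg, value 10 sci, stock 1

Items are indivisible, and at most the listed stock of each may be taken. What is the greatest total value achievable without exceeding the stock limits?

Top feasible selections:
- 1×#1 + 3×#2: mass 39, value 118
- 4×#2: mass 44, value 104
- 1×#1 + 2×#2 + 1×#3: mass 39, value 102
- 1×#1 + 2×#2: mass 28, value 92
Best: 118 sci.

118 sci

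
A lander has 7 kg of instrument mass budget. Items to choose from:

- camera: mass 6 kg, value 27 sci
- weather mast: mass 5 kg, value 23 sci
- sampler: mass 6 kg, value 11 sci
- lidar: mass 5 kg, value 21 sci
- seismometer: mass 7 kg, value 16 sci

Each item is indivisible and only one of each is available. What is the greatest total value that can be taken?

27 sci

Check high-value combinations within 7 kg:
- camera: mass 6, value 27
- weather mast: mass 5, value 23
- lidar: mass 5, value 21
- seismometer: mass 7, value 16
- sampler: mass 6, value 11
Best: 27 sci.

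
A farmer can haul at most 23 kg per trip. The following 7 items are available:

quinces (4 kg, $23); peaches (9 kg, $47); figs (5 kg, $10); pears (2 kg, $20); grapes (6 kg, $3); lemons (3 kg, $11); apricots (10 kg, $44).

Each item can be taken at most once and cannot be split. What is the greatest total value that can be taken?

Check high-value combinations within 23 kg:
- quinces+peaches+apricots: weight 4+9+10=23, value 23+47+44=114
- peaches+pears+apricots: weight 9+2+10=21, value 47+20+44=111
- quinces+peaches+figs+pears+lemons: weight 4+9+5+2+3=23, value 23+47+10+20+11=111
Best: $114.

$114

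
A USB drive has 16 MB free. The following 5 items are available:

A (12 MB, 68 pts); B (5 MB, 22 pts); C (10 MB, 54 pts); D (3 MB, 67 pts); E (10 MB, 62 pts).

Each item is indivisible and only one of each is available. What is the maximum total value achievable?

Check high-value combinations within 16 MB:
- A+D: size 12+3=15, value 68+67=135
- D+E: size 3+10=13, value 67+62=129
- C+D: size 10+3=13, value 54+67=121
Best: 135 pts.

135 pts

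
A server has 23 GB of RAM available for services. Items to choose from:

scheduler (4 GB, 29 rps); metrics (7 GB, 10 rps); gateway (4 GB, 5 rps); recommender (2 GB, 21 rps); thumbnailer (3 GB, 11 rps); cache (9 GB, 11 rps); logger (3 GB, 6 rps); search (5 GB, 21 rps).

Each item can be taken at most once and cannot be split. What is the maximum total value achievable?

93 rps

Check high-value combinations within 23 GB:
- scheduler+gateway+recommender+thumbnailer+logger+search: memory 4+4+2+3+3+5=21, value 29+5+21+11+6+21=93
- scheduler+recommender+thumbnailer+cache+search: memory 4+2+3+9+5=23, value 29+21+11+11+21=93
- scheduler+metrics+recommender+thumbnailer+search: memory 4+7+2+3+5=21, value 29+10+21+11+21=92
- scheduler+recommender+thumbnailer+logger+search: memory 4+2+3+3+5=17, value 29+21+11+6+21=88
- scheduler+recommender+cache+logger+search: memory 4+2+9+3+5=23, value 29+21+11+6+21=88
Best: 93 rps.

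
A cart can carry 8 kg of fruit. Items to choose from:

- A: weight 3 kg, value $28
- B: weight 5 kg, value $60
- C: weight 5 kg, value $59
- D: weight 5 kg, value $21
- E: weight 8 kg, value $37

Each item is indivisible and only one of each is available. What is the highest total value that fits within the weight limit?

$88

Check high-value combinations within 8 kg:
- A+B: weight 3+5=8, value 28+60=88
- A+C: weight 3+5=8, value 28+59=87
- B: weight 5, value 60
Best: $88.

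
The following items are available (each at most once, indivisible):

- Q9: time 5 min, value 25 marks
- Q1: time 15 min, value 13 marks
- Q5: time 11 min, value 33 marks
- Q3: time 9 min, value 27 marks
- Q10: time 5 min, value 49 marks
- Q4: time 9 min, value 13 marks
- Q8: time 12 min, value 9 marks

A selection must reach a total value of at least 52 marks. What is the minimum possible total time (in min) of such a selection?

10

Subsets with value ≥ 52, sorted by total time:
- Q9+Q10: time 10, value 74
- Q3+Q10: time 14, value 76
Minimum time: 10 min.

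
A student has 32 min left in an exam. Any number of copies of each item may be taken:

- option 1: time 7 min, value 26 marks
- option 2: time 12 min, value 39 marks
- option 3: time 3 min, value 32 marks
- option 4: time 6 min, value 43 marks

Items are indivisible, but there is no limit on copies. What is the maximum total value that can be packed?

Best value-per-unit is option 3 at 32/3, and filling with it alone uses time 10×3=30. No mix of the others beats 10×32 = 320.

320 marks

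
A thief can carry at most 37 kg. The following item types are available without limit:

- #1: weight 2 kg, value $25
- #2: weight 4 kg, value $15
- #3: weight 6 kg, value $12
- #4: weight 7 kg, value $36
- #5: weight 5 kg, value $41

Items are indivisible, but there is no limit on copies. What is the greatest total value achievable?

Best value-per-unit is #1 at 25/2, and filling with it alone uses weight 18×2=36. No mix of the others beats 18×25 = 450.

$450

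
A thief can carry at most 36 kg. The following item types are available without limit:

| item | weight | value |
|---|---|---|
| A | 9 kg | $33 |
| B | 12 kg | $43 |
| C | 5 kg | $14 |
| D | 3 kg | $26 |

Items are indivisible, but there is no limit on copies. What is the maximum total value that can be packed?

Best value-per-unit is D at 26/3, and filling with it alone uses weight 12×3=36. No mix of the others beats 12×26 = 312.

$312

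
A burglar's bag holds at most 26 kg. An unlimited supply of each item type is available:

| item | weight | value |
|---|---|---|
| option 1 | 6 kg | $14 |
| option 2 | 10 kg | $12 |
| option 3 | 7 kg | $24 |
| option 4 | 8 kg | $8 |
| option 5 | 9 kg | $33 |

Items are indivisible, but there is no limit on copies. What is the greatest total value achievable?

Best value-per-unit is option 5 at 33/9; filling with it alone gives 2×33 = 66.
Optimal mix: 1×option 3 + 2×option 5 → weight 25, value 90.

$90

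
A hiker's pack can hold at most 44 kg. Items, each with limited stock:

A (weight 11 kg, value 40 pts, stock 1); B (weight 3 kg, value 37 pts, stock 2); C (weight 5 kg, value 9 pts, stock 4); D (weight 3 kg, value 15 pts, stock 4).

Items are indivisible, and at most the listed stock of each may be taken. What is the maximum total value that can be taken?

201 pts

Top feasible selections:
- 1×A + 2×B + 3×C + 4×D: weight 44, value 201
- 1×A + 2×B + 2×C + 4×D: weight 39, value 192
- 1×A + 2×B + 3×C + 3×D: weight 41, value 186
Best: 201 pts.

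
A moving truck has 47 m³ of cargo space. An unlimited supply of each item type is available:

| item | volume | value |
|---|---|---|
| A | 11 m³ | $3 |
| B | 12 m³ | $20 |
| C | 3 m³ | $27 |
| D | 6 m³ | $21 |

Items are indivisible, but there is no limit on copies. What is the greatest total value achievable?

$405

Best value-per-unit is C at 27/3, and filling with it alone uses volume 15×3=45. No mix of the others beats 15×27 = 405.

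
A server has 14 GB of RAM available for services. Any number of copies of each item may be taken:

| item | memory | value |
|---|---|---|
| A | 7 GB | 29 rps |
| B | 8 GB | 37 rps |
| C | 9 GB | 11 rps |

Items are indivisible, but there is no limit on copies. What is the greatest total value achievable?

58 rps

Best value-per-unit is B at 37/8; filling with it alone gives 1×37 = 37.
Optimal mix: 2×A → memory 14, value 58.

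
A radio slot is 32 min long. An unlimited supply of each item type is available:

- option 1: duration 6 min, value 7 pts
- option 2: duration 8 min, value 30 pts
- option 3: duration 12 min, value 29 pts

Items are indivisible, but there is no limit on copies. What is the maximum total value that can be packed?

120 pts

Best value-per-unit is option 2 at 30/8, and filling with it alone uses duration 4×8=32. No mix of the others beats 4×30 = 120.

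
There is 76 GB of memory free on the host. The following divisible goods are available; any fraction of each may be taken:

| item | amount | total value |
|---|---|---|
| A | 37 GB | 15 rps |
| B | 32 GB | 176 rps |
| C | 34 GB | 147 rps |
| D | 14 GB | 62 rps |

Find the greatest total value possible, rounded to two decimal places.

Take in order of value per unit:
- B (176/32 per unit): all 32 → value 176, running total 176.00
- D (62/14 per unit): all 14 → value 62, running total 238.00
- C (147/34 per unit): 30 of 34 → value 30×147/34 = 129.7059, running total 367.71
Total 367.71.

367.71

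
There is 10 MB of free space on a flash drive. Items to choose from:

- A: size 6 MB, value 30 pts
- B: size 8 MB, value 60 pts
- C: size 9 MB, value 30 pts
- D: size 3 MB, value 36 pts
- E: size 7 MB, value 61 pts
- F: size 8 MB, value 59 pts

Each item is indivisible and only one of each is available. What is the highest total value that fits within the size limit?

Check high-value combinations within 10 MB:
- D+E: size 3+7=10, value 36+61=97
- A+D: size 6+3=9, value 30+36=66
- E: size 7, value 61
- B: size 8, value 60
Best: 97 pts.

97 pts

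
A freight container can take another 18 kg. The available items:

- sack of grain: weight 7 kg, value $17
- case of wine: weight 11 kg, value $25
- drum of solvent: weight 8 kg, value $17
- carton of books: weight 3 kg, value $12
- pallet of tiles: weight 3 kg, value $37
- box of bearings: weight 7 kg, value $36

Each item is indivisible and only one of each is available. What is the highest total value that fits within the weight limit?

This is a 0/1 knapsack; check combinations near the capacity.
- sack of grain+pallet of tiles+box of bearings: weight 7+3+7=17, value 17+37+36=90
- drum of solvent+pallet of tiles+box of bearings: weight 8+3+7=18, value 17+37+36=90
- carton of books+pallet of tiles+box of bearings: weight 3+3+7=13, value 12+37+36=85
Best: $90.

$90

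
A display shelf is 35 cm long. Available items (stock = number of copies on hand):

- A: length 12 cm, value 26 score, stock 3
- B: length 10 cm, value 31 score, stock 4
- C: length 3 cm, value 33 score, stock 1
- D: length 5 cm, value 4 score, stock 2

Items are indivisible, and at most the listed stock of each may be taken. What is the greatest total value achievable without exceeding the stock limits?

126 score

Top feasible selections:
- 3×B + 1×C: length 33, value 126
- 1×A + 2×B + 1×C: length 35, value 121
- 2×B + 1×C + 2×D: length 33, value 103
Best: 126 score.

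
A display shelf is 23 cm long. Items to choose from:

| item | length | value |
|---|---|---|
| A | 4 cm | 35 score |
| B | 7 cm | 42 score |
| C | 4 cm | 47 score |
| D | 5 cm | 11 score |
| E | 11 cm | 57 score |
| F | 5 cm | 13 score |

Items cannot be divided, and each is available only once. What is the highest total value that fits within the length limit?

146 score

Check high-value combinations within 23 cm:
- B+C+E: length 7+4+11=22, value 42+47+57=146
- A+C+E: length 4+4+11=19, value 35+47+57=139
- A+B+C+F: length 4+7+4+5=20, value 35+42+47+13=137
Best: 146 score.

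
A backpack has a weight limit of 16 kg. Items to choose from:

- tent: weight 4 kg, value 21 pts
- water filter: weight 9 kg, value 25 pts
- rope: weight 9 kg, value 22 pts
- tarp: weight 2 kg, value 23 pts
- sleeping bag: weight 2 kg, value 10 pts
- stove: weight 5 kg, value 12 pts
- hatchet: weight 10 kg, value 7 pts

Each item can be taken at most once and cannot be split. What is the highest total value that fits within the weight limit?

Check high-value combinations within 16 kg:
- tent+water filter+tarp: weight 4+9+2=15, value 21+25+23=69
- tent+tarp+sleeping bag+stove: weight 4+2+2+5=13, value 21+23+10+12=66
- tent+rope+tarp: weight 4+9+2=15, value 21+22+23=66
Best: 69 pts.

69 pts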